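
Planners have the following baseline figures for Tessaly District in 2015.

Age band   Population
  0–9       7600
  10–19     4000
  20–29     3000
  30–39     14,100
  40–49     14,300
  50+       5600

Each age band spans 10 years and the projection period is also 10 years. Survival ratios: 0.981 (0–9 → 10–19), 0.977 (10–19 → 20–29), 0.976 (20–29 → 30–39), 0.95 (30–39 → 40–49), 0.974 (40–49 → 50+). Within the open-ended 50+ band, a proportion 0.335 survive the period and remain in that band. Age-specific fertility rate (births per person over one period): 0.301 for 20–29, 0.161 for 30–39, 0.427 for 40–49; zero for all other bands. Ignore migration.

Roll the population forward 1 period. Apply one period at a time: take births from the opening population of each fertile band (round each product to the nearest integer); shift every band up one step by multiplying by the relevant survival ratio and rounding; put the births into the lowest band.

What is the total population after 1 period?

52770

After projecting period 1:
Births: 3000 * 0.301 = 903  |  14100 * 0.161 = 2270  |  14300 * 0.427 = 6106 — total 9279
10–19: 7600 * 0.981 = 7456
20–29: 4000 * 0.977 = 3908
30–39: 3000 * 0.976 = 2928
40–49: 14100 * 0.95 = 13395
50+: 14300 * 0.974 + 5600 * 0.335 = 13928 + 1876 = 15804
End of period: [9279, 7456, 3908, 2928, 13395, 15804]
Total after period 1: 9279 + 7456 + 3908 + 2928 + 13395 + 15804 = 52770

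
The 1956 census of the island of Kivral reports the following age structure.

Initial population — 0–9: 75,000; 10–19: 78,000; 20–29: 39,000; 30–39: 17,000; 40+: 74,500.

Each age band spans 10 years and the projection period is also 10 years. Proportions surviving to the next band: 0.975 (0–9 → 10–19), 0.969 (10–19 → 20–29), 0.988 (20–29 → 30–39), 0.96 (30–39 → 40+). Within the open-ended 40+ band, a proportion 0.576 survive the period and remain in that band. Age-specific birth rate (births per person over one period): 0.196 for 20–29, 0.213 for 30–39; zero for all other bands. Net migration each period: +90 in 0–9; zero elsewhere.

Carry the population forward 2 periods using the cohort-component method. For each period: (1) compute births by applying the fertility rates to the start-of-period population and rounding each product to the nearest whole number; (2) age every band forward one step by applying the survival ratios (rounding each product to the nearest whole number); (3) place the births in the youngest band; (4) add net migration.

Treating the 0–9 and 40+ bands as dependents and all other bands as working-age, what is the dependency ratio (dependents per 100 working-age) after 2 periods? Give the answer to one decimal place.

(Groups numbered youngest = 1 to oldest = 5.)
[period 1]
Births: 39000 × 0.196 = 7644, 17000 × 0.213 = 3621 → 11265
Group 2: 75000 × 0.975 = 73125
Group 3: 78000 × 0.969 = 75582
Group 4: 39000 × 0.988 = 38532
Group 5: 17000 × 0.96 + 74500 × 0.576 = 16320 + 42912 = 59232
Net migration: Group 1 + 90 → 11355
End of period: [11355, 73125, 75582, 38532, 59232]
[period 2]
Births: 75582 × 0.196 = 14814, 38532 × 0.213 = 8207 → 23021
Group 2: 11355 × 0.975 = 11071
Group 3: 73125 × 0.969 = 70858
Group 4: 75582 × 0.988 = 74675
Group 5: 38532 × 0.96 + 59232 × 0.576 = 36991 + 34118 = 71109
Net migration: Group 1 + 90 → 23111
End of period: [23111, 11071, 70858, 74675, 71109]
Dependents (band 0–9 + band 40+) = 23111 + 71109 = 94220; working-age = 156604; ratio = 94220/156604 × 100 = 60.2

60.2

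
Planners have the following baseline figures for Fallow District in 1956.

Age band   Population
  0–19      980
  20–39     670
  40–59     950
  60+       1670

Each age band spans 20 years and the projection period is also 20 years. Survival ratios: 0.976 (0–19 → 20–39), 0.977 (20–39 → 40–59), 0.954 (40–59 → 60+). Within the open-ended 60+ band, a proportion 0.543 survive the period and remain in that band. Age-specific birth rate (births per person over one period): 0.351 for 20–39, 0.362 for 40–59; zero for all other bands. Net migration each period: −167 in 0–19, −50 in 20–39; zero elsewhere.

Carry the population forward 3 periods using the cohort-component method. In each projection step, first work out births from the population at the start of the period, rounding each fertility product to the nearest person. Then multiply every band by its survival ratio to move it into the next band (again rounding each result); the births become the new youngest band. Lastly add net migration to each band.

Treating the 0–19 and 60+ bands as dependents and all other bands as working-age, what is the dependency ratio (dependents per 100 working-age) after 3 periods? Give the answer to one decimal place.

296.4

[period 1]
Births: 670 * 0.351 = 235, 950 * 0.362 = 344 → total 579
20–39: 980 * 0.976 = 956
40–59: 670 * 0.977 = 655
60+: 950 * 0.954 + 1670 * 0.543 = 906 + 907 = 1813
Net migration: 0–19 − 167 → 412; 20–39 − 50 → 906
End of period: [412, 906, 655, 1813]
[period 2]
Births: 906 * 0.351 = 318, 655 * 0.362 = 237 → total 555
20–39: 412 * 0.976 = 402
40–59: 906 * 0.977 = 885
60+: 655 * 0.954 + 1813 * 0.543 = 625 + 984 = 1609
Net migration: 0–19 − 167 → 388; 20–39 − 50 → 352
End of period: [388, 352, 885, 1609]
[period 3]
Births: 352 * 0.351 = 124, 885 * 0.362 = 320 → total 444
20–39: 388 * 0.976 = 379
40–59: 352 * 0.977 = 344
60+: 885 * 0.954 + 1609 * 0.543 = 844 + 874 = 1718
Net migration: 0–19 − 167 → 277; 20–39 − 50 → 329
End of period: [277, 329, 344, 1718]
Dependents (band 0–19 + band 60+) = 277 + 1718 = 1995; working-age = 673; ratio = 1995/673 × 100 = 296.4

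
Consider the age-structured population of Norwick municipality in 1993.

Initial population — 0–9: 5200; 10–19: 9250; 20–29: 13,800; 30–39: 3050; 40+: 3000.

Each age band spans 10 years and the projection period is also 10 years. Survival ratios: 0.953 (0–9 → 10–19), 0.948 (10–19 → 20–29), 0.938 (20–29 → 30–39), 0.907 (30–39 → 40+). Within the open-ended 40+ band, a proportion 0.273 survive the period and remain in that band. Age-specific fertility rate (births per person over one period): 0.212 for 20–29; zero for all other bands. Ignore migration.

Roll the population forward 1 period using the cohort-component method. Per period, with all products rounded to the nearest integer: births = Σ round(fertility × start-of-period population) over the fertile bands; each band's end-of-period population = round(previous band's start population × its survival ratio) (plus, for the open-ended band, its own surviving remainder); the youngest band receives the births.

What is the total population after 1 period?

Period 1:
Births: 13800 × 0.212 = 2926
10–19: 5200 × 0.953 = 4956
20–29: 9250 × 0.948 = 8769
30–39: 13800 × 0.938 = 12944
40+: 3050 × 0.907 + 3000 × 0.273 = 2766 + 819 = 3585
Giving 2926 / 4956 / 8769 / 12944 / 3585.
Total after period 1: 2926 + 4956 + 8769 + 12944 + 3585 = 33180

33180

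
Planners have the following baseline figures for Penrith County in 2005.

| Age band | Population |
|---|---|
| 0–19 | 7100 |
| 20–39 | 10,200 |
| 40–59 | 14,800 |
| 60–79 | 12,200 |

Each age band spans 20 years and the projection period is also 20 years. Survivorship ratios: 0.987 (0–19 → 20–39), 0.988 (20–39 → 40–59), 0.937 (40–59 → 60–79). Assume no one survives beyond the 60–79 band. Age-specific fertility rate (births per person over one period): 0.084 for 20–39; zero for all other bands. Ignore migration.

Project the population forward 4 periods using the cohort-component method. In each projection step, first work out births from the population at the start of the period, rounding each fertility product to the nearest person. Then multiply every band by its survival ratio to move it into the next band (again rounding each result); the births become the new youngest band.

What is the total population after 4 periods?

1476

— Period 1 —
Births: 10200 * 0.084 = 857
20–39: 7100 * 0.987 = 7008
40–59: 10200 * 0.988 = 10078
60–79: 14800 * 0.937 = 13868
→ [857, 7008, 10078, 13868]
— Period 2 —
Births: 7008 * 0.084 = 589
20–39: 857 * 0.987 = 846
40–59: 7008 * 0.988 = 6924
60–79: 10078 * 0.937 = 9443
→ [589, 846, 6924, 9443]
— Period 3 —
Births: 846 * 0.084 = 71
20–39: 589 * 0.987 = 581
40–59: 846 * 0.988 = 836
60–79: 6924 * 0.937 = 6488
→ [71, 581, 836, 6488]
— Period 4 —
Births: 581 * 0.084 = 49
20–39: 71 * 0.987 = 70
40–59: 581 * 0.988 = 574
60–79: 836 * 0.937 = 783
→ [49, 70, 574, 783]
Total after period 4: 49 + 70 + 574 + 783 = 1476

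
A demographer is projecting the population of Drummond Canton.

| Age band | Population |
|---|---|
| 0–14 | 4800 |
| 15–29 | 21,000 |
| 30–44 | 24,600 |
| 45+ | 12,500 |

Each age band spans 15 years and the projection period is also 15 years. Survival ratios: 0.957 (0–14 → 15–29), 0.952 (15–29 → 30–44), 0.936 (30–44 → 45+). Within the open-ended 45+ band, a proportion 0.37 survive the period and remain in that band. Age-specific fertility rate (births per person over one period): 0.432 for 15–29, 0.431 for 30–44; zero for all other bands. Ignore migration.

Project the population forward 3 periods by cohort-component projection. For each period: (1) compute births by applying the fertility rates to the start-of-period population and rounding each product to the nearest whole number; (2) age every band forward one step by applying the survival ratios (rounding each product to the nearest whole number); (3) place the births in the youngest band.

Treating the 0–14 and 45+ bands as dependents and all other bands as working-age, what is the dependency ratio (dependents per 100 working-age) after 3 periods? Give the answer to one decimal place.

(Bands numbered youngest = 1 to oldest = 4.)
After projecting period 1:
Births: 21000 × 0.432 = 9072 ; 24600 × 0.431 = 10603 → 19675
Band 2: 4800 × 0.957 = 4594
Band 3: 21000 × 0.952 = 19992
Band 4: 24600 × 0.936 + 12500 × 0.37 = 23026 + 4625 = 27651
→ [19675, 4594, 19992, 27651]
After projecting period 2:
Births: 4594 × 0.432 = 1985 ; 19992 × 0.431 = 8617 → 10602
Band 2: 19675 × 0.957 = 18829
Band 3: 4594 × 0.952 = 4373
Band 4: 19992 × 0.936 + 27651 × 0.37 = 18713 + 10231 = 28944
→ [10602, 18829, 4373, 28944]
After projecting period 3:
Births: 18829 × 0.432 = 8134 ; 4373 × 0.431 = 1885 → 10019
Band 2: 10602 × 0.957 = 10146
Band 3: 18829 × 0.952 = 17925
Band 4: 4373 × 0.936 + 28944 × 0.37 = 4093 + 10709 = 14802
→ [10019, 10146, 17925, 14802]
Dependents (band 0–14 + band 45+) = 10019 + 14802 = 24821; working-age = 28071; ratio = 24821/28071 × 100 = 88.4

88.4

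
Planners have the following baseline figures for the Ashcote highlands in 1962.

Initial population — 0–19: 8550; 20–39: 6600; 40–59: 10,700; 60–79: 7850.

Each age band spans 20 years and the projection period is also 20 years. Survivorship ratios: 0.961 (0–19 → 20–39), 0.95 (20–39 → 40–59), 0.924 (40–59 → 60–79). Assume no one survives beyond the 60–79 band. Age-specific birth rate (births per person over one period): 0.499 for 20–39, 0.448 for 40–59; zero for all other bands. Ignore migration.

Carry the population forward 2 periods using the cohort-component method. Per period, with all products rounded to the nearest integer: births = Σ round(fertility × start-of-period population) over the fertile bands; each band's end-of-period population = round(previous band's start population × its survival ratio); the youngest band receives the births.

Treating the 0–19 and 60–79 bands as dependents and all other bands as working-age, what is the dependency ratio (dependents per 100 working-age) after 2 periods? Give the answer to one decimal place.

(Bands numbered youngest = 1 to oldest = 4.)
— Period 1 —
Births: 6600 * 0.499 = 3293, 10700 * 0.448 = 4794 — total 8087
Band 2: 8550 * 0.961 = 8217
Band 3: 6600 * 0.95 = 6270
Band 4: 10700 * 0.924 = 9887
Giving 8087 / 8217 / 6270 / 9887.
— Period 2 —
Births: 8217 * 0.499 = 4100, 6270 * 0.448 = 2809 — total 6909
Band 2: 8087 * 0.961 = 7772
Band 3: 8217 * 0.95 = 7806
Band 4: 6270 * 0.924 = 5793
Giving 6909 / 7772 / 7806 / 5793.
Dependents (band 0–19 + band 60–79) = 6909 + 5793 = 12702; working-age = 15578; ratio = 12702/15578 × 100 = 81.5

81.5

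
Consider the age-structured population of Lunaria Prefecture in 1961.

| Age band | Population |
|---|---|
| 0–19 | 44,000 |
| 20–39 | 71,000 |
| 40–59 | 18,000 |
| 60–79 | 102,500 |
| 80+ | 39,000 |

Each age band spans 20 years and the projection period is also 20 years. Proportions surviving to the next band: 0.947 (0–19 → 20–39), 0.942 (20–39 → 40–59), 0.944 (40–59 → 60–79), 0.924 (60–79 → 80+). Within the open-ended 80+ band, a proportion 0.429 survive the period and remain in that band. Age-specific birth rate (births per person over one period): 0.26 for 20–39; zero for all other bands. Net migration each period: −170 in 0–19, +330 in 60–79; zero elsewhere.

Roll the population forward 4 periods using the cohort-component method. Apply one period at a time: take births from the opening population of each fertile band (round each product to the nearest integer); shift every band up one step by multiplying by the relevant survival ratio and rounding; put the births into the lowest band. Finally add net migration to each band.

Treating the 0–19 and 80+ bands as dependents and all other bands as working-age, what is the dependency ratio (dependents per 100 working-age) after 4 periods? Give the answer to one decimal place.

251.8

Call the groups 1 to 5, youngest first.
[period 1]
Births: 71000 × 0.26 = 18460
Group 2: 44000 × 0.947 = 41668
Group 3: 71000 × 0.942 = 66882
Group 4: 18000 × 0.944 = 16992
Group 5: 102500 × 0.924 + 39000 × 0.429 = 94710 + 16731 = 111441
Net migration: Group 1 − 170 → 18290; Group 4 + 330 → 17322
Giving 18290 / 41668 / 66882 / 17322 / 111441.
[period 2]
Births: 41668 × 0.26 = 10834
Group 2: 18290 × 0.947 = 17321
Group 3: 41668 × 0.942 = 39251
Group 4: 66882 × 0.944 = 63137
Group 5: 17322 × 0.924 + 111441 × 0.429 = 16006 + 47808 = 63814
Net migration: Group 1 − 170 → 10664; Group 4 + 330 → 63467
Giving 10664 / 17321 / 39251 / 63467 / 63814.
[period 3]
Births: 17321 × 0.26 = 4503
Group 2: 10664 × 0.947 = 10099
Group 3: 17321 × 0.942 = 16316
Group 4: 39251 × 0.944 = 37053
Group 5: 63467 × 0.924 + 63814 × 0.429 = 58644 + 27376 = 86020
Net migration: Group 1 − 170 → 4333; Group 4 + 330 → 37383
Giving 4333 / 10099 / 16316 / 37383 / 86020.
[period 4]
Births: 10099 × 0.26 = 2626
Group 2: 4333 × 0.947 = 4103
Group 3: 10099 × 0.942 = 9513
Group 4: 16316 × 0.944 = 15402
Group 5: 37383 × 0.924 + 86020 × 0.429 = 34542 + 36903 = 71445
Net migration: Group 1 − 170 → 2456; Group 4 + 330 → 15732
Giving 2456 / 4103 / 9513 / 15732 / 71445.
Dependents (band 0–19 + band 80+) = 2456 + 71445 = 73901; working-age = 29348; ratio = 73901/29348 × 100 = 251.8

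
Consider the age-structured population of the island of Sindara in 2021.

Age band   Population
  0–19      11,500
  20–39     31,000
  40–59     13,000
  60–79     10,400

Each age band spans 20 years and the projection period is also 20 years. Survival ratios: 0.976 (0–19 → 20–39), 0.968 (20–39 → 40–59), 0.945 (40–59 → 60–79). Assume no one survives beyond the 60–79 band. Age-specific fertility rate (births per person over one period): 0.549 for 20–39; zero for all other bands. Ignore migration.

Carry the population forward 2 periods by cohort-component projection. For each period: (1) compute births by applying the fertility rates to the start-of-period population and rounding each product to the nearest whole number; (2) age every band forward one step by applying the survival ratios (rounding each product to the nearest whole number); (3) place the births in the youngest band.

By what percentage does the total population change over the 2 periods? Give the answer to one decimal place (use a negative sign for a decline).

Numbering the groups 1..4 from youngest to oldest:
Period 1.
Births: 31000 × 0.549 = 17019
Group 2: 11500 × 0.976 = 11224
Group 3: 31000 × 0.968 = 30008
Group 4: 13000 × 0.945 = 12285
Giving 17019 / 11224 / 30008 / 12285.
Period 2.
Births: 11224 × 0.549 = 6162
Group 2: 17019 × 0.976 = 16611
Group 3: 11224 × 0.968 = 10865
Group 4: 30008 × 0.945 = 28358
Giving 6162 / 16611 / 10865 / 28358.
Total: 65900 → 61996; change = -3904; percentage change = -5.9%

-5.9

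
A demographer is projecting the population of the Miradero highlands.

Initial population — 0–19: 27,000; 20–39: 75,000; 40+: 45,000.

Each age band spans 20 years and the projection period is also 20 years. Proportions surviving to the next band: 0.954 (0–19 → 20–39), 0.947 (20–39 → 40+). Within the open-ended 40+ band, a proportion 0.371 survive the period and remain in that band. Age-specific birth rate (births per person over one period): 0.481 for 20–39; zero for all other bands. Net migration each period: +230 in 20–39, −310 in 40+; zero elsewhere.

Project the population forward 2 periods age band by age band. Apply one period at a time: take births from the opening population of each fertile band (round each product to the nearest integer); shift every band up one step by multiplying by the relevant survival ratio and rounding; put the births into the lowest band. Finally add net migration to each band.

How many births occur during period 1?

36075

Numbering the groups 1..3 from youngest to oldest:
After projecting period 1:
Births: 75000 × 0.481 = 36075
Group 2: 27000 × 0.954 = 25758
Group 3: 75000 × 0.947 + 45000 × 0.371 = 71025 + 16695 = 87720
Net migration: Group 2 + 230 → 25988; Group 3 − 310 → 87410
→ [36075, 25988, 87410]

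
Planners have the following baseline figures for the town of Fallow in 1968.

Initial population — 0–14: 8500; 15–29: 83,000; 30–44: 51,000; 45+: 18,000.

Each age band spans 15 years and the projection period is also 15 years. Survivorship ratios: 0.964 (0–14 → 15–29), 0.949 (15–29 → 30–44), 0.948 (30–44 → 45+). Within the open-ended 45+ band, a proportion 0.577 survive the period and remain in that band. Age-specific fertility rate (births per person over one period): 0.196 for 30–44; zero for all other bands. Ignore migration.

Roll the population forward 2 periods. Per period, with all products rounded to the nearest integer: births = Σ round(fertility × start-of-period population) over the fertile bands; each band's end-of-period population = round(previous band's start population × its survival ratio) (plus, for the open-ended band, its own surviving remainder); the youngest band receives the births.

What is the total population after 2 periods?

Call the bands 1 to 4, youngest first.
After projecting period 1:
Births: 51000 × 0.196 = 9996
Band 2: 8500 × 0.964 = 8194
Band 3: 83000 × 0.949 = 78767
Band 4: 51000 × 0.948 + 18000 × 0.577 = 48348 + 10386 = 58734
→ [9996, 8194, 78767, 58734]
After projecting period 2:
Births: 78767 × 0.196 = 15438
Band 2: 9996 × 0.964 = 9636
Band 3: 8194 × 0.949 = 7776
Band 4: 78767 × 0.948 + 58734 × 0.577 = 74671 + 33890 = 108561
→ [15438, 9636, 7776, 108561]
Total after period 2: 15438 + 9636 + 7776 + 108561 = 141411

141411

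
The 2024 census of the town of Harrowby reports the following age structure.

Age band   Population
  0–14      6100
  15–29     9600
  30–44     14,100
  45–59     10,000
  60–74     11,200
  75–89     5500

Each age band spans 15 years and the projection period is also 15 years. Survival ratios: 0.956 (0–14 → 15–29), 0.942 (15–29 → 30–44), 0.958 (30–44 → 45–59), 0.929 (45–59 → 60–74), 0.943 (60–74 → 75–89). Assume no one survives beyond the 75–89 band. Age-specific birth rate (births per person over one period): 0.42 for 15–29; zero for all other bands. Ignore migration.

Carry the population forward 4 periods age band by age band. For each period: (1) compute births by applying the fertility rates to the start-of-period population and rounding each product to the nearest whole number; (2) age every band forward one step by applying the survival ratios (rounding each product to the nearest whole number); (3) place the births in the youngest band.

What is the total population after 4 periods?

20692

Period 1:
Births: 9600 × 0.42 = 4032
15–29: 6100 × 0.956 = 5832
30–44: 9600 × 0.942 = 9043
45–59: 14100 × 0.958 = 13508
60–74: 10000 × 0.929 = 9290
75–89: 11200 × 0.943 = 10562
→ [4032, 5832, 9043, 13508, 9290, 10562]
Period 2:
Births: 5832 × 0.42 = 2449
15–29: 4032 × 0.956 = 3855
30–44: 5832 × 0.942 = 5494
45–59: 9043 × 0.958 = 8663
60–74: 13508 × 0.929 = 12549
75–89: 9290 × 0.943 = 8760
→ [2449, 3855, 5494, 8663, 12549, 8760]
Period 3:
Births: 3855 × 0.42 = 1619
15–29: 2449 × 0.956 = 2341
30–44: 3855 × 0.942 = 3631
45–59: 5494 × 0.958 = 5263
60–74: 8663 × 0.929 = 8048
75–89: 12549 × 0.943 = 11834
→ [1619, 2341, 3631, 5263, 8048, 11834]
Period 4:
Births: 2341 × 0.42 = 983
15–29: 1619 × 0.956 = 1548
30–44: 2341 × 0.942 = 2205
45–59: 3631 × 0.958 = 3478
60–74: 5263 × 0.929 = 4889
75–89: 8048 × 0.943 = 7589
→ [983, 1548, 2205, 3478, 4889, 7589]
Total after period 4: 983 + 1548 + 2205 + 3478 + 4889 + 7589 = 20692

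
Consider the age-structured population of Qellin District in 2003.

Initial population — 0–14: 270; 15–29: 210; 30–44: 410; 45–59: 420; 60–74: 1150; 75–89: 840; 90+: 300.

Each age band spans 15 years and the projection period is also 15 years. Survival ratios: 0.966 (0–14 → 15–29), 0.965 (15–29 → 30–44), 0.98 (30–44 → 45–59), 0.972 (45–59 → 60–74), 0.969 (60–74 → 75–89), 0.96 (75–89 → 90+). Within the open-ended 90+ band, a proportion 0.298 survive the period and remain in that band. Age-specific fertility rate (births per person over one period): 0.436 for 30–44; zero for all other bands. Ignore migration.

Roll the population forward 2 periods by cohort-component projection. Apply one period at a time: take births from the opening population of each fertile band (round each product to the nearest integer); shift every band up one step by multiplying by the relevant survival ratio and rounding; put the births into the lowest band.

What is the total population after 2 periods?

[period 1]
Births: 410 × 0.436 = 179
15–29: 270 × 0.966 = 261
30–44: 210 × 0.965 = 203
45–59: 410 × 0.98 = 402
60–74: 420 × 0.972 = 408
75–89: 1150 × 0.969 = 1114
90+: 840 × 0.96 + 300 × 0.298 = 806 + 89 = 895
→ [179, 261, 203, 402, 408, 1114, 895]
[period 2]
Births: 203 × 0.436 = 89
15–29: 179 × 0.966 = 173
30–44: 261 × 0.965 = 252
45–59: 203 × 0.98 = 199
60–74: 402 × 0.972 = 391
75–89: 408 × 0.969 = 395
90+: 1114 × 0.96 + 895 × 0.298 = 1069 + 267 = 1336
→ [89, 173, 252, 199, 391, 395, 1336]
Total after period 2: 89 + 173 + 252 + 199 + 391 + 395 + 1336 = 2835

2835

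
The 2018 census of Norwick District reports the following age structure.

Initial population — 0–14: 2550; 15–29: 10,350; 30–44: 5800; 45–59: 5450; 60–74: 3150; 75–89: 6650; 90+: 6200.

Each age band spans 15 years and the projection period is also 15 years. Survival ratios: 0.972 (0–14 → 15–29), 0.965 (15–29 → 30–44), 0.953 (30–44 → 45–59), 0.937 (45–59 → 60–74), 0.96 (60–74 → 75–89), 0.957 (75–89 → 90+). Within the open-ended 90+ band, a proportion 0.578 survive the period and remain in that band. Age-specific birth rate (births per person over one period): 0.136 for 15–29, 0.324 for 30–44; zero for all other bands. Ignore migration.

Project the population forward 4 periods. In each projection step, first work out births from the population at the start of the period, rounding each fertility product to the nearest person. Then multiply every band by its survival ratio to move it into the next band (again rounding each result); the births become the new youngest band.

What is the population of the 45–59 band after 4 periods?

Period 1.
Births: 10350 × 0.136 = 1408  |  5800 × 0.324 = 1879 → total 3287
15–29: 2550 × 0.972 = 2479
30–44: 10350 × 0.965 = 9988
45–59: 5800 × 0.953 = 5527
60–74: 5450 × 0.937 = 5107
75–89: 3150 × 0.96 = 3024
90+: 6650 × 0.957 + 6200 × 0.578 = 6364 + 3584 = 9948
→ [3287, 2479, 9988, 5527, 5107, 3024, 9948]
Period 2.
Births: 2479 × 0.136 = 337  |  9988 × 0.324 = 3236 → total 3573
15–29: 3287 × 0.972 = 3195
30–44: 2479 × 0.965 = 2392
45–59: 9988 × 0.953 = 9519
60–74: 5527 × 0.937 = 5179
75–89: 5107 × 0.96 = 4903
90+: 3024 × 0.957 + 9948 × 0.578 = 2894 + 5750 = 8644
→ [3573, 3195, 2392, 9519, 5179, 4903, 8644]
Period 3.
Births: 3195 × 0.136 = 435  |  2392 × 0.324 = 775 → total 1210
15–29: 3573 × 0.972 = 3473
30–44: 3195 × 0.965 = 3083
45–59: 2392 × 0.953 = 2280
60–74: 9519 × 0.937 = 8919
75–89: 5179 × 0.96 = 4972
90+: 4903 × 0.957 + 8644 × 0.578 = 4692 + 4996 = 9688
→ [1210, 3473, 3083, 2280, 8919, 4972, 9688]
Period 4.
Births: 3473 × 0.136 = 472  |  3083 × 0.324 = 999 → total 1471
15–29: 1210 × 0.972 = 1176
30–44: 3473 × 0.965 = 3351
45–59: 3083 × 0.953 = 2938
60–74: 2280 × 0.937 = 2136
75–89: 8919 × 0.96 = 8562
90+: 4972 × 0.957 + 9688 × 0.578 = 4758 + 5600 = 10358
→ [1471, 1176, 3351, 2938, 2136, 8562, 10358]

2938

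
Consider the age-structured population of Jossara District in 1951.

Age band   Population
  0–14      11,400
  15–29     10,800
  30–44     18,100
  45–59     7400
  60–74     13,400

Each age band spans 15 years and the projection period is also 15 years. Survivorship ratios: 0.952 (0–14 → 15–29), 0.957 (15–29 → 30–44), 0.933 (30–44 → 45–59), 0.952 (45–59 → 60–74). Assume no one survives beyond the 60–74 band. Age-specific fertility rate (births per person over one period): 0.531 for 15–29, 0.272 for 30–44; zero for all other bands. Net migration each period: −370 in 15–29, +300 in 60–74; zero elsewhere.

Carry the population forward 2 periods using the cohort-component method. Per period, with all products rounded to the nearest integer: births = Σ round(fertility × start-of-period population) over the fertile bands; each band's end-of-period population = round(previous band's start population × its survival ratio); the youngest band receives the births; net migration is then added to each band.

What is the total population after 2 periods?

Period 1:
Births: 10800 × 0.531 = 5735  |  18100 × 0.272 = 4923 → 10658
15–29: 11400 × 0.952 = 10853
30–44: 10800 × 0.957 = 10336
45–59: 18100 × 0.933 = 16887
60–74: 7400 × 0.952 = 7045
Net migration: 15–29 − 370 → 10483; 60–74 + 300 → 7345
Population now: 0–14=10658, 15–29=10483, 30–44=10336, 45–59=16887, 60–74=7345
Period 2:
Births: 10483 × 0.531 = 5566  |  10336 × 0.272 = 2811 → 8377
15–29: 10658 × 0.952 = 10146
30–44: 10483 × 0.957 = 10032
45–59: 10336 × 0.933 = 9643
60–74: 16887 × 0.952 = 16076
Net migration: 15–29 − 370 → 9776; 60–74 + 300 → 16376
Population now: 0–14=8377, 15–29=9776, 30–44=10032, 45–59=9643, 60–74=16376
Total after period 2: 8377 + 9776 + 10032 + 9643 + 16376 = 54204

54204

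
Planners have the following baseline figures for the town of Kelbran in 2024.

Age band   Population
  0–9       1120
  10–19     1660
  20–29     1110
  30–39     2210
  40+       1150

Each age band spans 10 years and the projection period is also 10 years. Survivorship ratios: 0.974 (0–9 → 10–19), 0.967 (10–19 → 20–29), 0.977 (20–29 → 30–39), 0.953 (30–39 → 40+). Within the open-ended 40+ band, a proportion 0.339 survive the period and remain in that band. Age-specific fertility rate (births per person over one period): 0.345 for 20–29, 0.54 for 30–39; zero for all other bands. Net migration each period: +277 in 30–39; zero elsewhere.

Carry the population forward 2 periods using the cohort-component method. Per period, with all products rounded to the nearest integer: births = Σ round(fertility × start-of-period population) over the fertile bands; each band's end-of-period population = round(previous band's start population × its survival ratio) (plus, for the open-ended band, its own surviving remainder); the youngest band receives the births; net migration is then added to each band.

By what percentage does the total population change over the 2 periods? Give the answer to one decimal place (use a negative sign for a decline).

(Bands numbered youngest = 1 to oldest = 5.)
Period 1.
Births: 1110 × 0.345 = 383, 2210 × 0.54 = 1193 ⇒ total 1576
Band 2: 1120 × 0.974 = 1091
Band 3: 1660 × 0.967 = 1605
Band 4: 1110 × 0.977 = 1084
Band 5: 2210 × 0.953 + 1150 × 0.339 = 2106 + 390 = 2496
Net migration: Band 4 + 277 → 1361
Giving 1576 / 1091 / 1605 / 1361 / 2496.
Period 2.
Births: 1605 × 0.345 = 554, 1361 × 0.54 = 735 ⇒ total 1289
Band 2: 1576 × 0.974 = 1535
Band 3: 1091 × 0.967 = 1055
Band 4: 1605 × 0.977 = 1568
Band 5: 1361 × 0.953 + 2496 × 0.339 = 1297 + 846 = 2143
Net migration: Band 4 + 277 → 1845
Giving 1289 / 1535 / 1055 / 1845 / 2143.
Total: 7250 → 7867; change = 617; percentage change = 8.5%

8.5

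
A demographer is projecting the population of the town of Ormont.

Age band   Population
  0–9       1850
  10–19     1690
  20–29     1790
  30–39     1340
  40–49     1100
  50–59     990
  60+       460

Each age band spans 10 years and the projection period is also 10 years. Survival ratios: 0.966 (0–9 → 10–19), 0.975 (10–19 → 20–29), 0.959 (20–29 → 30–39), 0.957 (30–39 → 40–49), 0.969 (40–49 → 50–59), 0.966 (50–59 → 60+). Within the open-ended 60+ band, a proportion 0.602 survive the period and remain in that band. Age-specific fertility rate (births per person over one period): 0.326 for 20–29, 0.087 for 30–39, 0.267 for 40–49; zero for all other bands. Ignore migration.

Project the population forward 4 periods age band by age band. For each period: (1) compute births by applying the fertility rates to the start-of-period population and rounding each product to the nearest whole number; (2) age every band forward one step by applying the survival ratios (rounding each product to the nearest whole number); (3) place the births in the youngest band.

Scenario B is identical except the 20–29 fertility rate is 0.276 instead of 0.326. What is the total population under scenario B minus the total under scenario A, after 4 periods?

-313

Period 1.
Births: 1790 × 0.326 = 584, 1340 × 0.087 = 117, 1100 × 0.267 = 294 → 995
10–19: 1850 × 0.966 = 1787
20–29: 1690 × 0.975 = 1648
30–39: 1790 × 0.959 = 1717
40–49: 1340 × 0.957 = 1282
50–59: 1100 × 0.969 = 1066
60+: 990 × 0.966 + 460 × 0.602 = 956 + 277 = 1233
Giving 995 / 1787 / 1648 / 1717 / 1282 / 1066 / 1233.
Period 2.
Births: 1648 × 0.326 = 537, 1717 × 0.087 = 149, 1282 × 0.267 = 342 → 1028
10–19: 995 × 0.966 = 961
20–29: 1787 × 0.975 = 1742
30–39: 1648 × 0.959 = 1580
40–49: 1717 × 0.957 = 1643
50–59: 1282 × 0.969 = 1242
60+: 1066 × 0.966 + 1233 × 0.602 = 1030 + 742 = 1772
Giving 1028 / 961 / 1742 / 1580 / 1643 / 1242 / 1772.
Period 3.
Births: 1742 × 0.326 = 568, 1580 × 0.087 = 137, 1643 × 0.267 = 439 → 1144
10–19: 1028 × 0.966 = 993
20–29: 961 × 0.975 = 937
30–39: 1742 × 0.959 = 1671
40–49: 1580 × 0.957 = 1512
50–59: 1643 × 0.969 = 1592
60+: 1242 × 0.966 + 1772 × 0.602 = 1200 + 1067 = 2267
Giving 1144 / 993 / 937 / 1671 / 1512 / 1592 / 2267.
Period 4.
Births: 937 × 0.326 = 305, 1671 × 0.087 = 145, 1512 × 0.267 = 404 → 854
10–19: 1144 × 0.966 = 1105
20–29: 993 × 0.975 = 968
30–39: 937 × 0.959 = 899
40–49: 1671 × 0.957 = 1599
50–59: 1512 × 0.969 = 1465
60+: 1592 × 0.966 + 2267 × 0.602 = 1538 + 1365 = 2903
Giving 854 / 1105 / 968 / 899 / 1599 / 1465 / 2903.
Scenario A total after 4 periods: 9793
Scenario B projection —
Period 1.
Births: 1790 × 0.276 = 494, 1340 × 0.087 = 117, 1100 × 0.267 = 294 → 905
10–19: 1850 × 0.966 = 1787
20–29: 1690 × 0.975 = 1648
30–39: 1790 × 0.959 = 1717
40–49: 1340 × 0.957 = 1282
50–59: 1100 × 0.969 = 1066
60+: 990 × 0.966 + 460 × 0.602 = 956 + 277 = 1233
Giving 905 / 1787 / 1648 / 1717 / 1282 / 1066 / 1233.
Period 2.
Births: 1648 × 0.276 = 455, 1717 × 0.087 = 149, 1282 × 0.267 = 342 → 946
10–19: 905 × 0.966 = 874
20–29: 1787 × 0.975 = 1742
30–39: 1648 × 0.959 = 1580
40–49: 1717 × 0.957 = 1643
50–59: 1282 × 0.969 = 1242
60+: 1066 × 0.966 + 1233 × 0.602 = 1030 + 742 = 1772
Giving 946 / 874 / 1742 / 1580 / 1643 / 1242 / 1772.
Period 3.
Births: 1742 × 0.276 = 481, 1580 × 0.087 = 137, 1643 × 0.267 = 439 → 1057
10–19: 946 × 0.966 = 914
20–29: 874 × 0.975 = 852
30–39: 1742 × 0.959 = 1671
40–49: 1580 × 0.957 = 1512
50–59: 1643 × 0.969 = 1592
60+: 1242 × 0.966 + 1772 × 0.602 = 1200 + 1067 = 2267
Giving 1057 / 914 / 852 / 1671 / 1512 / 1592 / 2267.
Period 4.
Births: 852 × 0.276 = 235, 1671 × 0.087 = 145, 1512 × 0.267 = 404 → 784
10–19: 1057 × 0.966 = 1021
20–29: 914 × 0.975 = 891
30–39: 852 × 0.959 = 817
40–49: 1671 × 0.957 = 1599
50–59: 1512 × 0.969 = 1465
60+: 1592 × 0.966 + 2267 × 0.602 = 1538 + 1365 = 2903
Giving 784 / 1021 / 891 / 817 / 1599 / 1465 / 2903.
Scenario B total after 4 periods: 9480
Difference B − A = 9480 − 9793 = -313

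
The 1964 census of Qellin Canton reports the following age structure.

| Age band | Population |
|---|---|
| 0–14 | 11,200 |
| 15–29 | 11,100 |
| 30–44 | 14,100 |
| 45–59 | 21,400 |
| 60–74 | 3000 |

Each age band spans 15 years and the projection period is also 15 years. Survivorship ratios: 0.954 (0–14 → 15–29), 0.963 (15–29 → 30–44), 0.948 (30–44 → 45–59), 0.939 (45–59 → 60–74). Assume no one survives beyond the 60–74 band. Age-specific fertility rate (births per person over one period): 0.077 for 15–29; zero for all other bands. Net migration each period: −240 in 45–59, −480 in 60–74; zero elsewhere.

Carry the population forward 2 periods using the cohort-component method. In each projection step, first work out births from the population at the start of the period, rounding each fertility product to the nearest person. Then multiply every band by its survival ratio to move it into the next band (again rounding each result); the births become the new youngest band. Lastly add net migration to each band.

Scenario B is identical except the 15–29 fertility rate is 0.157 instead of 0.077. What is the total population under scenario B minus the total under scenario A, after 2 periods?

Period 1:
Births: 11100 × 0.077 = 855
15–29: 11200 × 0.954 = 10685
30–44: 11100 × 0.963 = 10689
45–59: 14100 × 0.948 = 13367
60–74: 21400 × 0.939 = 20095
Net migration: 45–59 − 240 → 13127; 60–74 − 480 → 19615
Population now: 0–14=855, 15–29=10685, 30–44=10689, 45–59=13127, 60–74=19615
Period 2:
Births: 10685 × 0.077 = 823
15–29: 855 × 0.954 = 816
30–44: 10685 × 0.963 = 10290
45–59: 10689 × 0.948 = 10133
60–74: 13127 × 0.939 = 12326
Net migration: 45–59 − 240 → 9893; 60–74 − 480 → 11846
Population now: 0–14=823, 15–29=816, 30–44=10290, 45–59=9893, 60–74=11846
Scenario A total after 2 periods: 33668
Scenario B projection —
Period 1:
Births: 11100 × 0.157 = 1743
15–29: 11200 × 0.954 = 10685
30–44: 11100 × 0.963 = 10689
45–59: 14100 × 0.948 = 13367
60–74: 21400 × 0.939 = 20095
Net migration: 45–59 − 240 → 13127; 60–74 − 480 → 19615
Population now: 0–14=1743, 15–29=10685, 30–44=10689, 45–59=13127, 60–74=19615
Period 2:
Births: 10685 × 0.157 = 1678
15–29: 1743 × 0.954 = 1663
30–44: 10685 × 0.963 = 10290
45–59: 10689 × 0.948 = 10133
60–74: 13127 × 0.939 = 12326
Net migration: 45–59 − 240 → 9893; 60–74 − 480 → 11846
Population now: 0–14=1678, 15–29=1663, 30–44=10290, 45–59=9893, 60–74=11846
Scenario B total after 2 periods: 35370
Difference B − A = 35370 − 33668 = 1702

1702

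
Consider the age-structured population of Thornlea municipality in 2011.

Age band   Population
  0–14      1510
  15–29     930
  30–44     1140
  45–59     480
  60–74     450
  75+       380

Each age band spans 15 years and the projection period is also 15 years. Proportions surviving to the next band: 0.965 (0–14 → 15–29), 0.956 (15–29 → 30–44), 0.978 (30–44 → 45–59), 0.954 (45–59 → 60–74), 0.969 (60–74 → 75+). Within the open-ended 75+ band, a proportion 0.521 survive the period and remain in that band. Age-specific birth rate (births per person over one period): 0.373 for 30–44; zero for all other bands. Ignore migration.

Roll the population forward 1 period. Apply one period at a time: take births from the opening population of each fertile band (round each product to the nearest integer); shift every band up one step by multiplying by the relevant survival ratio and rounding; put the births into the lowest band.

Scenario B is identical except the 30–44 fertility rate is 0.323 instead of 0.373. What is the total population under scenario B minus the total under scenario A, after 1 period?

-57

Call the bands 1 to 6, youngest first.
Period 1:
Births: 1140 * 0.373 = 425
Band 2: 1510 * 0.965 = 1457
Band 3: 930 * 0.956 = 889
Band 4: 1140 * 0.978 = 1115
Band 5: 480 * 0.954 = 458
Band 6: 450 * 0.969 + 380 * 0.521 = 436 + 198 = 634
Population now: 0–14=425, 15–29=1457, 30–44=889, 45–59=1115, 60–74=458, 75+=634
Scenario A total after 1 period: 4978
Scenario B projection —
Period 1:
Births: 1140 * 0.323 = 368
Band 2: 1510 * 0.965 = 1457
Band 3: 930 * 0.956 = 889
Band 4: 1140 * 0.978 = 1115
Band 5: 480 * 0.954 = 458
Band 6: 450 * 0.969 + 380 * 0.521 = 436 + 198 = 634
Population now: 0–14=368, 15–29=1457, 30–44=889, 45–59=1115, 60–74=458, 75+=634
Scenario B total after 1 period: 4921
Difference B − A = 4921 − 4978 = -57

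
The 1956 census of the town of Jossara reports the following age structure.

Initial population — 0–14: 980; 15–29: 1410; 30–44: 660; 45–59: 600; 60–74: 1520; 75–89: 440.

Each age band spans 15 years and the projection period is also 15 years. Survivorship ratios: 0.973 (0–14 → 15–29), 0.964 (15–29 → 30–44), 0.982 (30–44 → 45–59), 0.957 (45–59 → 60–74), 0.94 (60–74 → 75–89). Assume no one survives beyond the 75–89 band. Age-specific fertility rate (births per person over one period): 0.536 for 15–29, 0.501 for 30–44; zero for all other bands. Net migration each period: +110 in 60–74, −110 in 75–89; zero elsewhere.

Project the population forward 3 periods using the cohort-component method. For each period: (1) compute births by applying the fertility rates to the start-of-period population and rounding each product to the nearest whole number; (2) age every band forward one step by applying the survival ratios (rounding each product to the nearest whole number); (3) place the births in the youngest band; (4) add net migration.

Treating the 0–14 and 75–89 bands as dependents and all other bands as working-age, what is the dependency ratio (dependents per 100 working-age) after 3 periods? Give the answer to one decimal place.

35.9

Numbering the bands 1..6 from youngest to oldest:
[period 1]
Births: 1410 × 0.536 = 756 ; 660 × 0.501 = 331 → 1087
Band 2: 980 × 0.973 = 954
Band 3: 1410 × 0.964 = 1359
Band 4: 660 × 0.982 = 648
Band 5: 600 × 0.957 = 574
Band 6: 1520 × 0.94 = 1429
Net migration: Band 5 + 110 → 684; Band 6 − 110 → 1319
Population now: 0–14=1087, 15–29=954, 30–44=1359, 45–59=648, 60–74=684, 75–89=1319
[period 2]
Births: 954 × 0.536 = 511 ; 1359 × 0.501 = 681 → 1192
Band 2: 1087 × 0.973 = 1058
Band 3: 954 × 0.964 = 920
Band 4: 1359 × 0.982 = 1335
Band 5: 648 × 0.957 = 620
Band 6: 684 × 0.94 = 643
Net migration: Band 5 + 110 → 730; Band 6 − 110 → 533
Population now: 0–14=1192, 15–29=1058, 30–44=920, 45–59=1335, 60–74=730, 75–89=533
[period 3]
Births: 1058 × 0.536 = 567 ; 920 × 0.501 = 461 → 1028
Band 2: 1192 × 0.973 = 1160
Band 3: 1058 × 0.964 = 1020
Band 4: 920 × 0.982 = 903
Band 5: 1335 × 0.957 = 1278
Band 6: 730 × 0.94 = 686
Net migration: Band 5 + 110 → 1388; Band 6 − 110 → 576
Population now: 0–14=1028, 15–29=1160, 30–44=1020, 45–59=903, 60–74=1388, 75–89=576
Dependents (band 0–14 + band 75–89) = 1028 + 576 = 1604; working-age = 4471; ratio = 1604/4471 × 100 = 35.9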